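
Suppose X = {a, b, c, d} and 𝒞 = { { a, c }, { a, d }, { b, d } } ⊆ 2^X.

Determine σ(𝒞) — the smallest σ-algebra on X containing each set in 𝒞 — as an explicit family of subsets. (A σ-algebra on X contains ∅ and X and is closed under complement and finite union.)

σ(𝒞) (16 sets): { ∅, { a }, { b }, { c }, { d }, { a, b }, { a, c }, { a, d }, { b, c }, { b, d }, { c, d }, { a, b, c }, { a, b, d }, { a, c, d }, { b, c, d }, X }

Derivation:
Start: 𝒞 ∪ {∅, X} = { ∅, { a, c }, { a, d }, { b, d }, X }.
Pass 1 (3 new):
  { b, c }  = complement { a, d }
  { a, b, d }  = { a, d } ∪ { b, d }
  { a, c, d }  = { a, d } ∪ { a, c }
  |family| = 8
Pass 2: 4 new —
  { b }  = complement { a, c, d }
  { c }  = complement { a, b, d }
  { a, b, c }  = { b, c } ∪ { a, c }
  { b, c, d }  = { b, c } ∪ { b, d }
  |family| = 12
Pass 3 adds 2:
  { a }  = complement { b, c, d }
  { d }  = complement { a, b, c }
  |family| = 14
Pass 4 adds 2:
  { a, b }  = { b } ∪ { a }
  { c, d }  = { c } ∪ { d }
  |family| = 16
Pass 5: already closed under ᶜ and ∪.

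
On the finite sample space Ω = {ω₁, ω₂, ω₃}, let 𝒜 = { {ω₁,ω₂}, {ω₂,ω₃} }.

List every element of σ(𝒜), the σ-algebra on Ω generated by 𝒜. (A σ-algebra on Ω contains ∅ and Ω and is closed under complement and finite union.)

Begin from { {}, {ω₁,ω₂}, {ω₂,ω₃}, Ω } (that is, 𝒜 plus ∅ and Ω).
Pass 1. New:
  {ω₁}  = Ω∖{ω₂,ω₃}
  {ω₃}  = Ω∖{ω₁,ω₂}
  — 6 sets.
Pass 2: 1 new —
  {ω₁,ω₃}  = {ω₃} ∪ {ω₁}
  — 7 sets.
Pass 3: +1 →
  {ω₂}  = Ω∖{ω₁,ω₃}
  — 8 sets.
Pass 4: closed — nothing new.

σ(𝒜) = { {}, {ω₁}, {ω₂}, {ω₃}, {ω₁,ω₂}, {ω₁,ω₃}, {ω₂,ω₃}, Ω }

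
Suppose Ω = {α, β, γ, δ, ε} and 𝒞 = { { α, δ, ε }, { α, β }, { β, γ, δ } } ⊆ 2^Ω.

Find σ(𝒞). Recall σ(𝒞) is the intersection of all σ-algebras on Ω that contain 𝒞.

Start: 𝒞 ∪ {∅, Ω} = { ∅, { α, β }, { α, δ, ε }, { β, γ, δ }, Ω }.
Pass 1: 5 new —
  { α, ε }  = complement { β, γ, δ }
  { β, γ }  = complement { α, δ, ε }
  { γ, δ, ε }  = complement { α, β }
  { α, β, γ, δ }  = { β, γ, δ } ∪ { α, β }
  { α, β, δ, ε }  = { α, δ, ε } ∪ { α, β }
  — 10 sets.
Pass 2. New:
  { γ }  = complement { α, β, δ, ε }
  { ε }  = complement { α, β, γ, δ }
  { α, β, γ }  = { α, β } ∪ { β, γ }
  { α, β, ε }  = { α, β } ∪ { α, ε }
  { α, β, γ, ε }  = { β, γ } ∪ { α, ε }
  { α, γ, δ, ε }  = { α, δ, ε } ∪ { γ, δ, ε }
  { β, γ, δ, ε }  = { γ, δ, ε } ∪ { β, γ, δ }
  — 17 sets.
Pass 3: 8 new —
  { α }  = complement { β, γ, δ, ε }
  { β }  = complement { α, γ, δ, ε }
  { δ }  = complement { α, β, γ, ε }
  { γ, δ }  = complement { α, β, ε }
  { γ, ε }  = { γ } ∪ { ε }
  { δ, ε }  = complement { α, β, γ }
  { α, γ, ε }  = { γ } ∪ { α, ε }
  { β, γ, ε }  = { β, γ } ∪ { ε }
  — 25 sets.
Pass 4 (7 new):
  { α, γ }  = { γ } ∪ { α }
  { α, δ }  = complement { β, γ, ε }
  { β, δ }  = complement { α, γ, ε }
  { β, ε }  = { β } ∪ { ε }
  { α, β, δ }  = complement { γ, ε }
  { α, γ, δ }  = { γ, δ } ∪ { α }
  { β, δ, ε }  = { β } ∪ { δ, ε }
  — 32 sets.
Pass 5: closed — nothing new.

Hence σ(𝒞) has 32 members: { ∅, { α }, { β }, { γ }, { δ }, { ε }, { α, β }, { α, γ }, { α, δ }, { α, ε }, { β, γ }, { β, δ }, { β, ε }, { γ, δ }, { γ, ε }, { δ, ε }, { α, β, γ }, { α, β, δ }, { α, β, ε }, { α, γ, δ }, { α, γ, ε }, { α, δ, ε }, { β, γ, δ }, { β, γ, ε }, { β, δ, ε }, { γ, δ, ε }, { α, β, γ, δ }, { α, β, γ, ε }, { α, β, δ, ε }, { α, γ, δ, ε }, { β, γ, δ, ε }, Ω }.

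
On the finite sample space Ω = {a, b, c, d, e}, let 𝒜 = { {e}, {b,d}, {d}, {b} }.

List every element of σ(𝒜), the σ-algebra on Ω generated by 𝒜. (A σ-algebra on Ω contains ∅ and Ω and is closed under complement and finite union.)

Answer: σ(𝒜) = { {}, {b}, {d}, {e}, {a,c}, {b,d}, {b,e}, {d,e}, {a,b,c}, {a,c,d}, {a,c,e}, {b,d,e}, {a,b,c,d}, {a,b,c,e}, {a,c,d,e}, Ω }

Working:
Start: 𝒜 ∪ {∅, Ω} = { {}, {b}, {d}, {e}, {b,d}, Ω }.
Pass 1: 7 new —
  {b,e}  = {b} ∪ {e}
  {d,e}  = {d} ∪ {e}
  {a,c,e}  = ᶜ of {b,d}
  {b,d,e}  = {b,d} ∪ {e}
  {a,b,c,d}  = ᶜ of {e}
  {a,b,c,e}  = ᶜ of {d}
  {a,c,d,e}  = ᶜ of {b}
  (now 13)
Pass 2: +3 →
  {a,c}  = ᶜ of {b,d,e}
  {a,b,c}  = ᶜ of {d,e}
  {a,c,d}  = ᶜ of {b,e}
  (now 16)
Pass 3: closed — nothing new.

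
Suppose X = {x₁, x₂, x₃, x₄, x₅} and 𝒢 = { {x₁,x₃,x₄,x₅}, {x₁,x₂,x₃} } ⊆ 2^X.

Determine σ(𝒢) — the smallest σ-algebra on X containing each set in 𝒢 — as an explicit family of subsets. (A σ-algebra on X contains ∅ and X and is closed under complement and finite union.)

σ(𝒢) (8 sets): { ∅, {x₂}, {x₁,x₃}, {x₄,x₅}, {x₁,x₂,x₃}, {x₂,x₄,x₅}, {x₁,x₃,x₄,x₅}, X }

Trace:
Start: 𝒢 ∪ {∅, X} = { ∅, {x₁,x₂,x₃}, {x₁,x₃,x₄,x₅}, X }.
Round 1: +2 →
  {x₂}  = {x₁,x₃,x₄,x₅}ᶜ
  {x₄,x₅}  = {x₁,x₂,x₃}ᶜ
Round 2 (1 new):
  {x₂,x₄,x₅}  = {x₄,x₅} ∪ {x₂}
Round 3: 1 new —
  {x₁,x₃}  = {x₂,x₄,x₅}ᶜ
Round 4: already closed under ᶜ and ∪.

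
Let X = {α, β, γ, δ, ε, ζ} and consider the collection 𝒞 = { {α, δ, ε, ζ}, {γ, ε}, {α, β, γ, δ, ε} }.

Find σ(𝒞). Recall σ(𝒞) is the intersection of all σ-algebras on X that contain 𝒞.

Seed the family with 𝒞 together with ∅ and X: { {}, {γ, ε}, {α, δ, ε, ζ}, {α, β, γ, δ, ε}, X }.
Pass 1: 4 new —
  {ζ}  = {α, β, γ, δ, ε}ᶜ
  {β, γ}  = {α, δ, ε, ζ}ᶜ
  {α, β, δ, ζ}  = {γ, ε}ᶜ
  {α, γ, δ, ε, ζ}  = {α, δ, ε, ζ} ∪ {γ, ε}
Pass 2: 6 new —
  {β}  = {α, γ, δ, ε, ζ}ᶜ
  {β, γ, ε}  = {β, γ} ∪ {γ, ε}
  {β, γ, ζ}  = {ζ} ∪ {β, γ}
  {γ, ε, ζ}  = {ζ} ∪ {γ, ε}
  {α, β, γ, δ, ζ}  = {α, β, δ, ζ} ∪ {β, γ}
  {α, β, δ, ε, ζ}  = {α, β, δ, ζ} ∪ {α, δ, ε, ζ}
Pass 3. New:
  {γ}  = {α, β, δ, ε, ζ}ᶜ
  {ε}  = {α, β, γ, δ, ζ}ᶜ
  {β, ζ}  = {β} ∪ {ζ}
  {α, β, δ}  = {γ, ε, ζ}ᶜ
  {α, δ, ε}  = {β, γ, ζ}ᶜ
  {α, δ, ζ}  = {β, γ, ε}ᶜ
  {β, γ, ε, ζ}  = {β, γ, ε} ∪ {γ, ε, ζ}
Pass 4 (9 new):
  {α, δ}  = {β, γ, ε, ζ}ᶜ
  {β, ε}  = {β} ∪ {ε}
  {γ, ζ}  = {ζ} ∪ {γ}
  {ε, ζ}  = {ζ} ∪ {ε}
  {β, ε, ζ}  = {β, ζ} ∪ {ε}
  {α, β, γ, δ}  = {α, β, δ} ∪ {γ}
  {α, β, δ, ε}  = {β} ∪ {α, δ, ε}
  {α, γ, δ, ε}  = {β, ζ}ᶜ
  {α, γ, δ, ζ}  = {α, δ, ζ} ∪ {γ}
Pass 5: 1 new —
  {α, γ, δ}  = {β, ε, ζ}ᶜ
Pass 6: no new sets; the family is a σ-algebra.

Therefore σ(𝒞) = { {}, {β}, {γ}, {ε}, {ζ}, {α, δ}, {β, γ}, {β, ε}, {β, ζ}, {γ, ε}, {γ, ζ}, {ε, ζ}, {α, β, δ}, {α, γ, δ}, {α, δ, ε}, {α, δ, ζ}, {β, γ, ε}, {β, γ, ζ}, {β, ε, ζ}, {γ, ε, ζ}, {α, β, γ, δ}, {α, β, δ, ε}, {α, β, δ, ζ}, {α, γ, δ, ε}, {α, γ, δ, ζ}, {α, δ, ε, ζ}, {β, γ, ε, ζ}, {α, β, γ, δ, ε}, {α, β, γ, δ, ζ}, {α, β, δ, ε, ζ}, {α, γ, δ, ε, ζ}, X } (|σ(𝒞)| = 32).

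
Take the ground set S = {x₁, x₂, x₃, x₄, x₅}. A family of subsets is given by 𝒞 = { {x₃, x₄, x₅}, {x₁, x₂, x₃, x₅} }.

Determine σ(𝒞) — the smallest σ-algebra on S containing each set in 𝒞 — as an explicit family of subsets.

Initial family (4 sets): { {}, {x₃, x₄, x₅}, {x₁, x₂, x₃, x₅}, S }.
Round 1 adds 2:
  {x₄}  = ᶜ of {x₁, x₂, x₃, x₅}
  {x₁, x₂}  = ᶜ of {x₃, x₄, x₅}
  — 6 sets.
Round 2. New:
  {x₁, x₂, x₄}  = {x₁, x₂} ∪ {x₄}
  — 7 sets.
Round 3 (1 new):
  {x₃, x₅}  = ᶜ of {x₁, x₂, x₄}
  — 8 sets.
Round 4 adds nothing — fixpoint reached.

σ(𝒞) = { {}, {x₄}, {x₁, x₂}, {x₃, x₅}, {x₁, x₂, x₄}, {x₃, x₄, x₅}, {x₁, x₂, x₃, x₅}, S }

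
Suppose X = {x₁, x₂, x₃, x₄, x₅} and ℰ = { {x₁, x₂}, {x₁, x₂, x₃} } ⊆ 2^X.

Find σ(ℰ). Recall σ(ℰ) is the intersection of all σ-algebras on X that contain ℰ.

σ(ℰ) = { {}, {x₃}, {x₁, x₂}, {x₄, x₅}, {x₁, x₂, x₃}, {x₃, x₄, x₅}, {x₁, x₂, x₄, x₅}, X }

Derivation:
Start: ℰ ∪ {∅, X} = { {}, {x₁, x₂}, {x₁, x₂, x₃}, X }.
Step 1. New:
  {x₄, x₅}  = ᶜ of {x₁, x₂, x₃}
  {x₃, x₄, x₅}  = ᶜ of {x₁, x₂}
  [6 total]
Step 2. New:
  {x₁, x₂, x₄, x₅}  = {x₄, x₅} ∪ {x₁, x₂}
  [7 total]
Step 3: 1 new —
  {x₃}  = ᶜ of {x₁, x₂, x₄, x₅}
  [8 total]
Step 4: already closed under ᶜ and ∪.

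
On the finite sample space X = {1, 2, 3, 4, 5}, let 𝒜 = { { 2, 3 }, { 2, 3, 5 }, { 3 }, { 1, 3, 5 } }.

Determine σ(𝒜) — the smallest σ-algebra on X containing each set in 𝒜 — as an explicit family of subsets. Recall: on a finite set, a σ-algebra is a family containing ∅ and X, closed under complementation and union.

Take S₀ = 𝒜 ∪ {∅, X} = { {  }, { 3 }, { 2, 3 }, { 1, 3, 5 }, { 2, 3, 5 }, X }.
Step 1: 5 new —
  { 1, 4 }  = ᶜ of { 2, 3, 5 }
  { 2, 4 }  = ᶜ of { 1, 3, 5 }
  { 1, 4, 5 }  = ᶜ of { 2, 3 }
  { 1, 2, 3, 5 }  = { 2, 3, 5 } ∪ { 1, 3, 5 }
  { 1, 2, 4, 5 }  = ᶜ of { 3 }
  — 11 sets.
Step 2 (7 new):
  { 4 }  = ᶜ of { 1, 2, 3, 5 }
  { 1, 2, 4 }  = { 1, 4 } ∪ { 2, 4 }
  { 1, 3, 4 }  = { 3 } ∪ { 1, 4 }
  { 2, 3, 4 }  = { 3 } ∪ { 2, 4 }
  { 1, 2, 3, 4 }  = { 2, 3 } ∪ { 1, 4 }
  { 1, 3, 4, 5 }  = { 1, 4, 5 } ∪ { 1, 3, 5 }
  { 2, 3, 4, 5 }  = { 2, 3, 5 } ∪ { 2, 4 }
  — 18 sets.
Step 3: +7 →
  { 1 }  = ᶜ of { 2, 3, 4, 5 }
  { 2 }  = ᶜ of { 1, 3, 4, 5 }
  { 5 }  = ᶜ of { 1, 2, 3, 4 }
  { 1, 5 }  = ᶜ of { 2, 3, 4 }
  { 2, 5 }  = ᶜ of { 1, 3, 4 }
  { 3, 4 }  = { 3 } ∪ { 4 }
  { 3, 5 }  = ᶜ of { 1, 2, 4 }
  — 25 sets.
Step 4. New:
  { 1, 2 }  = { 2 } ∪ { 1 }
  { 1, 3 }  = { 3 } ∪ { 1 }
  { 4, 5 }  = { 5 } ∪ { 4 }
  { 1, 2, 3 }  = { 2, 3 } ∪ { 1 }
  { 1, 2, 5 }  = ᶜ of { 3, 4 }
  { 2, 4, 5 }  = { 2, 5 } ∪ { 4 }
  { 3, 4, 5 }  = { 3, 4 } ∪ { 5 }
  — 32 sets.
Step 5: closed — nothing new.

Hence σ(𝒜) has 32 members: { {  }, { 1 }, { 2 }, { 3 }, { 4 }, { 5 }, { 1, 2 }, { 1, 3 }, { 1, 4 }, { 1, 5 }, { 2, 3 }, { 2, 4 }, { 2, 5 }, { 3, 4 }, { 3, 5 }, { 4, 5 }, { 1, 2, 3 }, { 1, 2, 4 }, { 1, 2, 5 }, { 1, 3, 4 }, { 1, 3, 5 }, { 1, 4, 5 }, { 2, 3, 4 }, { 2, 3, 5 }, { 2, 4, 5 }, { 3, 4, 5 }, { 1, 2, 3, 4 }, { 1, 2, 3, 5 }, { 1, 2, 4, 5 }, { 1, 3, 4, 5 }, { 2, 3, 4, 5 }, X }.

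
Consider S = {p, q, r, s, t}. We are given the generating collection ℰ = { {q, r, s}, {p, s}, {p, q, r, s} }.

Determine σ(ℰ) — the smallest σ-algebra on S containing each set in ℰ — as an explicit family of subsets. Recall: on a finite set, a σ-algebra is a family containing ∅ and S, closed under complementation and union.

|σ(ℰ)| = 16.  σ(ℰ) = { ∅, {p}, {s}, {t}, {p, s}, {p, t}, {q, r}, {s, t}, {p, q, r}, {p, s, t}, {q, r, s}, {q, r, t}, {p, q, r, s}, {p, q, r, t}, {q, r, s, t}, S }

Working:
Take S₀ = ℰ ∪ {∅, S} = { ∅, {p, s}, {q, r, s}, {p, q, r, s}, S }.
Step 1 adds 3:
  {t}  = {p, q, r, s}ᶜ
  {p, t}  = {q, r, s}ᶜ
  {q, r, t}  = {p, s}ᶜ
Step 2: 3 new —
  {p, s, t}  = {p, s} ∪ {t}
  {p, q, r, t}  = {q, r, t} ∪ {p, t}
  {q, r, s, t}  = {q, r, t} ∪ {q, r, s}
Step 3. New:
  {p}  = {q, r, s, t}ᶜ
  {s}  = {p, q, r, t}ᶜ
  {q, r}  = {p, s, t}ᶜ
Step 4 adds 2:
  {s, t}  = {s} ∪ {t}
  {p, q, r}  = {q, r} ∪ {p}
Step 5 adds nothing — fixpoint reached.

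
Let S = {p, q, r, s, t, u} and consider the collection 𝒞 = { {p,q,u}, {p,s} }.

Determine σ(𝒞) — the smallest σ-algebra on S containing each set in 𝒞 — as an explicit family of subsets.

Initial family (4 sets): { ∅, {p,s}, {p,q,u}, S }.
Round 1 (3 new):
  {r,s,t}  = complement {p,q,u}
  {p,q,s,u}  = {p,s} ∪ {p,q,u}
  {q,r,t,u}  = complement {p,s}
  [7 total]
Round 2 (4 new):
  {r,t}  = complement {p,q,s,u}
  {p,r,s,t}  = {r,s,t} ∪ {p,s}
  {p,q,r,t,u}  = {p,q,u} ∪ {q,r,t,u}
  {q,r,s,t,u}  = {r,s,t} ∪ {q,r,t,u}
  [11 total]
Round 3 (3 new):
  {p}  = complement {q,r,s,t,u}
  {s}  = complement {p,q,r,t,u}
  {q,u}  = complement {p,r,s,t}
  [14 total]
Round 4: +2 →
  {p,r,t}  = {p} ∪ {r,t}
  {q,s,u}  = {s} ∪ {q,u}
  [16 total]
Round 5: already closed under ᶜ and ∪.

σ(𝒞) = { ∅, {p}, {s}, {p,s}, {q,u}, {r,t}, {p,q,u}, {p,r,t}, {q,s,u}, {r,s,t}, {p,q,s,u}, {p,r,s,t}, {q,r,t,u}, {p,q,r,t,u}, {q,r,s,t,u}, S }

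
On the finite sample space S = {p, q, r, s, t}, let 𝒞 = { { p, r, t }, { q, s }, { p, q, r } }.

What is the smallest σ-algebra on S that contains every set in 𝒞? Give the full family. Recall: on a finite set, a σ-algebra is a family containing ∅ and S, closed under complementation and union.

Answer: σ(𝒞) = { {  }, { q }, { s }, { t }, { p, r }, { q, s }, { q, t }, { s, t }, { p, q, r }, { p, r, s }, { p, r, t }, { q, s, t }, { p, q, r, s }, { p, q, r, t }, { p, r, s, t }, S }

Trace:
Seed the family with 𝒞 together with ∅ and S: { {  }, { q, s }, { p, q, r }, { p, r, t }, S }.
Pass 1: +3 →
  { s, t }  = S∖{ p, q, r }
  { p, q, r, s }  = { p, q, r } ∪ { q, s }
  { p, q, r, t }  = { p, q, r } ∪ { p, r, t }
  (now 8)
Pass 2. New:
  { s }  = S∖{ p, q, r, t }
  { t }  = S∖{ p, q, r, s }
  { q, s, t }  = { s, t } ∪ { q, s }
  { p, r, s, t }  = { s, t } ∪ { p, r, t }
  (now 12)
Pass 3 (2 new):
  { q }  = S∖{ p, r, s, t }
  { p, r }  = S∖{ q, s, t }
  (now 14)
Pass 4 adds 2:
  { q, t }  = { q } ∪ { t }
  { p, r, s }  = { p, r } ∪ { s }
  (now 16)
Pass 5: stable.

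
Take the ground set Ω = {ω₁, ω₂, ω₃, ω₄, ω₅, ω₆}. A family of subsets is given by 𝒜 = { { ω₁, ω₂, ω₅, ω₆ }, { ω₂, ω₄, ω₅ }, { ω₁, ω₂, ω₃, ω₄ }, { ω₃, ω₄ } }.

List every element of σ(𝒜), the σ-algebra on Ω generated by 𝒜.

Answer: σ(𝒜) = { {  }, { ω₁ }, { ω₂ }, { ω₃ }, { ω₄ }, { ω₅ }, { ω₆ }, { ω₁, ω₂ }, { ω₁, ω₃ }, { ω₁, ω₄ }, { ω₁, ω₅ }, { ω₁, ω₆ }, { ω₂, ω₃ }, { ω₂, ω₄ }, { ω₂, ω₅ }, { ω₂, ω₆ }, { ω₃, ω₄ }, { ω₃, ω₅ }, { ω₃, ω₆ }, { ω₄, ω₅ }, { ω₄, ω₆ }, { ω₅, ω₆ }, { ω₁, ω₂, ω₃ }, { ω₁, ω₂, ω₄ }, { ω₁, ω₂, ω₅ }, { ω₁, ω₂, ω₆ }, { ω₁, ω₃, ω₄ }, { ω₁, ω₃, ω₅ }, { ω₁, ω₃, ω₆ }, { ω₁, ω₄, ω₅ }, { ω₁, ω₄, ω₆ }, { ω₁, ω₅, ω₆ }, { ω₂, ω₃, ω₄ }, { ω₂, ω₃, ω₅ }, { ω₂, ω₃, ω₆ }, { ω₂, ω₄, ω₅ }, { ω₂, ω₄, ω₆ }, { ω₂, ω₅, ω₆ }, { ω₃, ω₄, ω₅ }, { ω₃, ω₄, ω₆ }, { ω₃, ω₅, ω₆ }, { ω₄, ω₅, ω₆ }, { ω₁, ω₂, ω₃, ω₄ }, { ω₁, ω₂, ω₃, ω₅ }, { ω₁, ω₂, ω₃, ω₆ }, { ω₁, ω₂, ω₄, ω₅ }, { ω₁, ω₂, ω₄, ω₆ }, { ω₁, ω₂, ω₅, ω₆ }, { ω₁, ω₃, ω₄, ω₅ }, { ω₁, ω₃, ω₄, ω₆ }, { ω₁, ω₃, ω₅, ω₆ }, { ω₁, ω₄, ω₅, ω₆ }, { ω₂, ω₃, ω₄, ω₅ }, { ω₂, ω₃, ω₄, ω₆ }, { ω₂, ω₃, ω₅, ω₆ }, { ω₂, ω₄, ω₅, ω₆ }, { ω₃, ω₄, ω₅, ω₆ }, { ω₁, ω₂, ω₃, ω₄, ω₅ }, { ω₁, ω₂, ω₃, ω₄, ω₆ }, { ω₁, ω₂, ω₃, ω₅, ω₆ }, { ω₁, ω₂, ω₄, ω₅, ω₆ }, { ω₁, ω₃, ω₄, ω₅, ω₆ }, { ω₂, ω₃, ω₄, ω₅, ω₆ }, Ω }

Derivation:
Initial family (6 sets): { {  }, { ω₃, ω₄ }, { ω₂, ω₄, ω₅ }, { ω₁, ω₂, ω₃, ω₄ }, { ω₁, ω₂, ω₅, ω₆ }, Ω }.
Step 1 (5 new):
  { ω₅, ω₆ }  = { ω₁, ω₂, ω₃, ω₄ }ᶜ
  { ω₁, ω₃, ω₆ }  = { ω₂, ω₄, ω₅ }ᶜ
  { ω₂, ω₃, ω₄, ω₅ }  = { ω₃, ω₄ } ∪ { ω₂, ω₄, ω₅ }
  { ω₁, ω₂, ω₃, ω₄, ω₅ }  = { ω₁, ω₂, ω₃, ω₄ } ∪ { ω₂, ω₄, ω₅ }
  { ω₁, ω₂, ω₄, ω₅, ω₆ }  = { ω₂, ω₄, ω₅ } ∪ { ω₁, ω₂, ω₅, ω₆ }
  — 11 sets.
Step 2 adds 10:
  { ω₃ }  = { ω₁, ω₂, ω₄, ω₅, ω₆ }ᶜ
  { ω₆ }  = { ω₁, ω₂, ω₃, ω₄, ω₅ }ᶜ
  { ω₁, ω₆ }  = { ω₂, ω₃, ω₄, ω₅ }ᶜ
  { ω₁, ω₃, ω₄, ω₆ }  = { ω₃, ω₄ } ∪ { ω₁, ω₃, ω₆ }
  { ω₁, ω₃, ω₅, ω₆ }  = { ω₅, ω₆ } ∪ { ω₁, ω₃, ω₆ }
  { ω₂, ω₄, ω₅, ω₆ }  = { ω₅, ω₆ } ∪ { ω₂, ω₄, ω₅ }
  { ω₃, ω₄, ω₅, ω₆ }  = { ω₃, ω₄ } ∪ { ω₅, ω₆ }
  { ω₁, ω₂, ω₃, ω₄, ω₆ }  = { ω₁, ω₃, ω₆ } ∪ { ω₁, ω₂, ω₃, ω₄ }
  { ω₁, ω₂, ω₃, ω₅, ω₆ }  = { ω₁, ω₃, ω₆ } ∪ { ω₁, ω₂, ω₅, ω₆ }
  { ω₂, ω₃, ω₄, ω₅, ω₆ }  = { ω₅, ω₆ } ∪ { ω₂, ω₃, ω₄, ω₅ }
  — 21 sets.
Step 3 adds 12:
  { ω₁ }  = { ω₂, ω₃, ω₄, ω₅, ω₆ }ᶜ
  { ω₄ }  = { ω₁, ω₂, ω₃, ω₅, ω₆ }ᶜ
  { ω₅ }  = { ω₁, ω₂, ω₃, ω₄, ω₆ }ᶜ
  { ω₁, ω₂ }  = { ω₃, ω₄, ω₅, ω₆ }ᶜ
  { ω₁, ω₃ }  = { ω₂, ω₄, ω₅, ω₆ }ᶜ
  { ω₂, ω₄ }  = { ω₁, ω₃, ω₅, ω₆ }ᶜ
  { ω₂, ω₅ }  = { ω₁, ω₃, ω₄, ω₆ }ᶜ
  { ω₃, ω₆ }  = { ω₆ } ∪ { ω₃ }
  { ω₁, ω₅, ω₆ }  = { ω₅, ω₆ } ∪ { ω₁, ω₆ }
  { ω₃, ω₄, ω₆ }  = { ω₃, ω₄ } ∪ { ω₆ }
  { ω₃, ω₅, ω₆ }  = { ω₅, ω₆ } ∪ { ω₃ }
  { ω₁, ω₃, ω₄, ω₅, ω₆ }  = { ω₃, ω₄ } ∪ { ω₁, ω₃, ω₅, ω₆ }
  — 33 sets.
Step 4. New:
  { ω₂ }  = { ω₁, ω₃, ω₄, ω₅, ω₆ }ᶜ
  { ω₁, ω₄ }  = { ω₁ } ∪ { ω₄ }
  { ω₁, ω₅ }  = { ω₁ } ∪ { ω₅ }
  { ω₃, ω₅ }  = { ω₅ } ∪ { ω₃ }
  { ω₄, ω₅ }  = { ω₅ } ∪ { ω₄ }
  { ω₄, ω₆ }  = { ω₆ } ∪ { ω₄ }
  { ω₁, ω₂, ω₃ }  = { ω₁, ω₂ } ∪ { ω₃ }
  { ω₁, ω₂, ω₄ }  = { ω₃, ω₅, ω₆ }ᶜ
  { ω₁, ω₂, ω₅ }  = { ω₃, ω₄, ω₆ }ᶜ
  { ω₁, ω₂, ω₆ }  = { ω₁, ω₂ } ∪ { ω₁, ω₆ }
  { ω₁, ω₃, ω₄ }  = { ω₃, ω₄ } ∪ { ω₁ }
  { ω₁, ω₃, ω₅ }  = { ω₅ } ∪ { ω₁, ω₃ }
  { ω₁, ω₄, ω₆ }  = { ω₁, ω₆ } ∪ { ω₄ }
  { ω₂, ω₃, ω₄ }  = { ω₁, ω₅, ω₆ }ᶜ
  { ω₂, ω₃, ω₅ }  = { ω₂, ω₅ } ∪ { ω₃ }
  { ω₂, ω₄, ω₆ }  = { ω₆ } ∪ { ω₂, ω₄ }
  { ω₂, ω₅, ω₆ }  = { ω₂, ω₅ } ∪ { ω₅, ω₆ }
  { ω₃, ω₄, ω₅ }  = { ω₃, ω₄ } ∪ { ω₅ }
  { ω₄, ω₅, ω₆ }  = { ω₅, ω₆ } ∪ { ω₄ }
  { ω₁, ω₂, ω₃, ω₅ }  = { ω₂, ω₅ } ∪ { ω₁, ω₃ }
  { ω₁, ω₂, ω₃, ω₆ }  = { ω₁, ω₂ } ∪ { ω₁, ω₃, ω₆ }
  { ω₁, ω₂, ω₄, ω₅ }  = { ω₃, ω₆ }ᶜ
  { ω₁, ω₂, ω₄, ω₆ }  = { ω₁, ω₆ } ∪ { ω₂, ω₄ }
  { ω₁, ω₄, ω₅, ω₆ }  = { ω₁, ω₅, ω₆ } ∪ { ω₄ }
  { ω₂, ω₃, ω₄, ω₆ }  = { ω₃, ω₆ } ∪ { ω₂, ω₄ }
  { ω₂, ω₃, ω₅, ω₆ }  = { ω₂, ω₅ } ∪ { ω₃, ω₅, ω₆ }
  — 59 sets.
Step 5. New:
  { ω₂, ω₃ }  = { ω₁, ω₄, ω₅, ω₆ }ᶜ
  { ω₂, ω₆ }  = { ω₂ } ∪ { ω₆ }
  { ω₁, ω₄, ω₅ }  = { ω₄, ω₅ } ∪ { ω₁, ω₄ }
  { ω₂, ω₃, ω₆ }  = { ω₂ } ∪ { ω₃, ω₆ }
  { ω₁, ω₃, ω₄, ω₅ }  = { ω₃, ω₄, ω₅ } ∪ { ω₁, ω₃, ω₅ }
  — 64 sets.
Step 6: stable.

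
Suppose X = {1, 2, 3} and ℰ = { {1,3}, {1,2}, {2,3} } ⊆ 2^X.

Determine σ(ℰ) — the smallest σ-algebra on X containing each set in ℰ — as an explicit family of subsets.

σ(ℰ) (8 sets): { ∅, {1}, {2}, {3}, {1,2}, {1,3}, {2,3}, X }

Check:
Begin from { ∅, {1,2}, {1,3}, {2,3}, X } (that is, ℰ plus ∅ and X).
Iteration 1. New:
  {1}  = complement {2,3}
  {2}  = complement {1,3}
  {3}  = complement {1,2}
Iteration 2: no new sets; the family is a σ-algebra.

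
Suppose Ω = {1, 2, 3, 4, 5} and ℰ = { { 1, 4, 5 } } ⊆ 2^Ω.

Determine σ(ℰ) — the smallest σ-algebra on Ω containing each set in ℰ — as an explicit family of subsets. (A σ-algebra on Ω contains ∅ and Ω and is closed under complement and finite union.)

Take S₀ = ℰ ∪ {∅, Ω} = { {}, { 1, 4, 5 }, Ω }.
Round 1: +1 →
  { 2, 3 }  = Ω∖{ 1, 4, 5 }
Round 2: no new sets; the family is a σ-algebra.

Hence σ(ℰ) has 4 members: { {}, { 2, 3 }, { 1, 4, 5 }, Ω }.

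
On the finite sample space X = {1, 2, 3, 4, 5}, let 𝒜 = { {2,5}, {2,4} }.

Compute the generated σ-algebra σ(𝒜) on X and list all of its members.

Answer: σ(𝒜) = { ∅, {2}, {4}, {5}, {1,3}, {2,4}, {2,5}, {4,5}, {1,2,3}, {1,3,4}, {1,3,5}, {2,4,5}, {1,2,3,4}, {1,2,3,5}, {1,3,4,5}, X }

Derivation:
Seed the family with 𝒜 together with ∅ and X: { ∅, {2,4}, {2,5}, X }.
Iteration 1. New:
  {1,3,4}  = ᶜ of {2,5}
  {1,3,5}  = ᶜ of {2,4}
  {2,4,5}  = {2,5} ∪ {2,4}
  (now 7)
Iteration 2 (4 new):
  {1,3}  = ᶜ of {2,4,5}
  {1,2,3,4}  = {1,3,4} ∪ {2,4}
  {1,2,3,5}  = {2,5} ∪ {1,3,5}
  {1,3,4,5}  = {1,3,4} ∪ {1,3,5}
  (now 11)
Iteration 3 adds 3:
  {2}  = ᶜ of {1,3,4,5}
  {4}  = ᶜ of {1,2,3,5}
  {5}  = ᶜ of {1,2,3,4}
  (now 14)
Iteration 4: +2 →
  {4,5}  = {4} ∪ {5}
  {1,2,3}  = {1,3} ∪ {2}
  (now 16)
Iteration 5: closed — nothing new.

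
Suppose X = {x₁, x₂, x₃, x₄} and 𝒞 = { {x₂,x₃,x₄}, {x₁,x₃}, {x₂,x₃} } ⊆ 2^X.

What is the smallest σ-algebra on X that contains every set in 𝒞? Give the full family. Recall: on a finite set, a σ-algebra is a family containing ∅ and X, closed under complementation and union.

σ(𝒞) (16 sets): { {}, {x₁}, {x₂}, {x₃}, {x₄}, {x₁,x₂}, {x₁,x₃}, {x₁,x₄}, {x₂,x₃}, {x₂,x₄}, {x₃,x₄}, {x₁,x₂,x₃}, {x₁,x₂,x₄}, {x₁,x₃,x₄}, {x₂,x₃,x₄}, X }

Check:
Take S₀ = 𝒞 ∪ {∅, X} = { {}, {x₁,x₃}, {x₂,x₃}, {x₂,x₃,x₄}, X }.
Iteration 1: 4 new —
  {x₁}  = ᶜ of {x₂,x₃,x₄}
  {x₁,x₄}  = ᶜ of {x₂,x₃}
  {x₂,x₄}  = ᶜ of {x₁,x₃}
  {x₁,x₂,x₃}  = {x₂,x₃} ∪ {x₁,x₃}
  [9 total]
Iteration 2: +3 →
  {x₄}  = ᶜ of {x₁,x₂,x₃}
  {x₁,x₂,x₄}  = {x₁,x₄} ∪ {x₂,x₄}
  {x₁,x₃,x₄}  = {x₁,x₄} ∪ {x₁,x₃}
  [12 total]
Iteration 3: +2 →
  {x₂}  = ᶜ of {x₁,x₃,x₄}
  {x₃}  = ᶜ of {x₁,x₂,x₄}
  [14 total]
Iteration 4 (2 new):
  {x₁,x₂}  = {x₂} ∪ {x₁}
  {x₃,x₄}  = {x₃} ∪ {x₄}
  [16 total]
After Iteration 5 the family is unchanged; done.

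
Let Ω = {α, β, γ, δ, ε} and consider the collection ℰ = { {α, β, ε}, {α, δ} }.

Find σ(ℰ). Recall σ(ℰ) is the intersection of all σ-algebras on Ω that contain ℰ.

σ(ℰ) (16 sets): { {}, {α}, {γ}, {δ}, {α, γ}, {α, δ}, {β, ε}, {γ, δ}, {α, β, ε}, {α, γ, δ}, {β, γ, ε}, {β, δ, ε}, {α, β, γ, ε}, {α, β, δ, ε}, {β, γ, δ, ε}, Ω }

Working:
Begin from { {}, {α, δ}, {α, β, ε}, Ω } (that is, ℰ plus ∅ and Ω).
Pass 1 adds 3:
  {γ, δ}  = ᶜ of {α, β, ε}
  {β, γ, ε}  = ᶜ of {α, δ}
  {α, β, δ, ε}  = {α, β, ε} ∪ {α, δ}
Pass 2. New:
  {γ}  = ᶜ of {α, β, δ, ε}
  {α, γ, δ}  = {γ, δ} ∪ {α, δ}
  {α, β, γ, ε}  = {α, β, ε} ∪ {β, γ, ε}
  {β, γ, δ, ε}  = {γ, δ} ∪ {β, γ, ε}
Pass 3 (3 new):
  {α}  = ᶜ of {β, γ, δ, ε}
  {δ}  = ᶜ of {α, β, γ, ε}
  {β, ε}  = ᶜ of {α, γ, δ}
Pass 4. New:
  {α, γ}  = {γ} ∪ {α}
  {β, δ, ε}  = {β, ε} ∪ {δ}
Pass 5: no new sets; the family is a σ-algebra.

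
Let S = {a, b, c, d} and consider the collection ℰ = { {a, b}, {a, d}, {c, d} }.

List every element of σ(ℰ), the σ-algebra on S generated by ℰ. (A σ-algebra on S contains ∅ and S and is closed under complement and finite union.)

Take S₀ = ℰ ∪ {∅, S} = { {}, {a, b}, {a, d}, {c, d}, S }.
Pass 1 (3 new):
  {b, c}  = S∖{a, d}
  {a, b, d}  = {a, d} ∪ {a, b}
  {a, c, d}  = {c, d} ∪ {a, d}
  (now 8)
Pass 2 adds 4:
  {b}  = S∖{a, c, d}
  {c}  = S∖{a, b, d}
  {a, b, c}  = {b, c} ∪ {a, b}
  {b, c, d}  = {c, d} ∪ {b, c}
  (now 12)
Pass 3: 2 new —
  {a}  = S∖{b, c, d}
  {d}  = S∖{a, b, c}
  (now 14)
Pass 4. New:
  {a, c}  = {c} ∪ {a}
  {b, d}  = {d} ∪ {b}
  (now 16)
Pass 5: stable.

Hence σ(ℰ) has 16 members: { {}, {a}, {b}, {c}, {d}, {a, b}, {a, c}, {a, d}, {b, c}, {b, d}, {c, d}, {a, b, c}, {a, b, d}, {a, c, d}, {b, c, d}, S }.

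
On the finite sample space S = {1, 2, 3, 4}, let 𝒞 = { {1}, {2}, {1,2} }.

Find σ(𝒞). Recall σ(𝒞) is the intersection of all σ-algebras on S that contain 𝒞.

Seed the family with 𝒞 together with ∅ and S: { {}, {1}, {2}, {1,2}, S }.
Step 1. New:
  {3,4}  = complement {1,2}
  {1,3,4}  = complement {2}
  {2,3,4}  = complement {1}
Step 2: no new sets; the family is a σ-algebra.

σ(𝒞) = { {}, {1}, {2}, {1,2}, {3,4}, {1,3,4}, {2,3,4}, S }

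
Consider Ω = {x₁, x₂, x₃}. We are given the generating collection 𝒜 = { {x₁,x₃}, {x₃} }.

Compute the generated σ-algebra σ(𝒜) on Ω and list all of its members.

|σ(𝒜)| = 8.  σ(𝒜) = { {}, {x₁}, {x₂}, {x₃}, {x₁,x₂}, {x₁,x₃}, {x₂,x₃}, Ω }

Derivation:
Start: 𝒜 ∪ {∅, Ω} = { {}, {x₃}, {x₁,x₃}, Ω }.
Step 1 (2 new):
  {x₂}  = complement {x₁,x₃}
  {x₁,x₂}  = complement {x₃}
  (now 6)
Step 2. New:
  {x₂,x₃}  = {x₃} ∪ {x₂}
  (now 7)
Step 3: 1 new —
  {x₁}  = complement {x₂,x₃}
  (now 8)
Step 4: already closed under ᶜ and ∪.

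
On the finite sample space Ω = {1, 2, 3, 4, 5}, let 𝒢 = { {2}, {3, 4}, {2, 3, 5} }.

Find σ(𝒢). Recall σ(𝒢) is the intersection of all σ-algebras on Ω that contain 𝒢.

Answer: σ(𝒢) = { ∅, {1}, {2}, {3}, {4}, {5}, {1, 2}, {1, 3}, {1, 4}, {1, 5}, {2, 3}, {2, 4}, {2, 5}, {3, 4}, {3, 5}, {4, 5}, {1, 2, 3}, {1, 2, 4}, {1, 2, 5}, {1, 3, 4}, {1, 3, 5}, {1, 4, 5}, {2, 3, 4}, {2, 3, 5}, {2, 4, 5}, {3, 4, 5}, {1, 2, 3, 4}, {1, 2, 3, 5}, {1, 2, 4, 5}, {1, 3, 4, 5}, {2, 3, 4, 5}, Ω }

Trace:
Initial family (5 sets): { ∅, {2}, {3, 4}, {2, 3, 5}, Ω }.
Pass 1. New:
  {1, 4}  = ᶜ of {2, 3, 5}
  {1, 2, 5}  = ᶜ of {3, 4}
  {2, 3, 4}  = {3, 4} ∪ {2}
  {1, 3, 4, 5}  = ᶜ of {2}
  {2, 3, 4, 5}  = {3, 4} ∪ {2, 3, 5}
  |family| = 10
Pass 2 (7 new):
  {1}  = ᶜ of {2, 3, 4, 5}
  {1, 5}  = ᶜ of {2, 3, 4}
  {1, 2, 4}  = {2} ∪ {1, 4}
  {1, 3, 4}  = {3, 4} ∪ {1, 4}
  {1, 2, 3, 4}  = {2, 3, 4} ∪ {1, 4}
  {1, 2, 3, 5}  = {1, 2, 5} ∪ {2, 3, 5}
  {1, 2, 4, 5}  = {1, 2, 5} ∪ {1, 4}
  |family| = 17
Pass 3. New:
  {3}  = ᶜ of {1, 2, 4, 5}
  {4}  = ᶜ of {1, 2, 3, 5}
  {5}  = ᶜ of {1, 2, 3, 4}
  {1, 2}  = {2} ∪ {1}
  {2, 5}  = ᶜ of {1, 3, 4}
  {3, 5}  = ᶜ of {1, 2, 4}
  {1, 4, 5}  = {1, 4} ∪ {1, 5}
  |family| = 24
Pass 4: 8 new —
  {1, 3}  = {3} ∪ {1}
  {2, 3}  = ᶜ of {1, 4, 5}
  {2, 4}  = {2} ∪ {4}
  {4, 5}  = {5} ∪ {4}
  {1, 2, 3}  = {1, 2} ∪ {3}
  {1, 3, 5}  = {3} ∪ {1, 5}
  {2, 4, 5}  = {2, 5} ∪ {4}
  {3, 4, 5}  = ᶜ of {1, 2}
  |family| = 32
Pass 5: no new sets; the family is a σ-algebra.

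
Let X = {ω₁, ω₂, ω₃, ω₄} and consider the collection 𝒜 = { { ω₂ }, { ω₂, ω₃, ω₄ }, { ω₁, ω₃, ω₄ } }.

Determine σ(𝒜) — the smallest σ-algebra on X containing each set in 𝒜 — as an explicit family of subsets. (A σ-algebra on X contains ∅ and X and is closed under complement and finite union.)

σ(𝒜) = { {}, { ω₁ }, { ω₂ }, { ω₁, ω₂ }, { ω₃, ω₄ }, { ω₁, ω₃, ω₄ }, { ω₂, ω₃, ω₄ }, X }

Trace:
Begin from { {}, { ω₂ }, { ω₁, ω₃, ω₄ }, { ω₂, ω₃, ω₄ }, X } (that is, 𝒜 plus ∅ and X).
Pass 1. New:
  { ω₁ }  = X∖{ ω₂, ω₃, ω₄ }
Pass 2: +1 →
  { ω₁, ω₂ }  = { ω₂ } ∪ { ω₁ }
Pass 3 (1 new):
  { ω₃, ω₄ }  = X∖{ ω₁, ω₂ }
Pass 4 adds nothing — fixpoint reached.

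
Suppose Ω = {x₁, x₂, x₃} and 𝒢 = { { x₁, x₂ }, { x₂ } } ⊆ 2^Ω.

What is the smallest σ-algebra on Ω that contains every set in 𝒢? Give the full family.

σ(𝒢) (8 sets): { {  }, { x₁ }, { x₂ }, { x₃ }, { x₁, x₂ }, { x₁, x₃ }, { x₂, x₃ }, Ω }

Derivation:
Begin from { {  }, { x₂ }, { x₁, x₂ }, Ω } (that is, 𝒢 plus ∅ and Ω).
Pass 1: +2 →
  { x₃ }  = Ω∖{ x₁, x₂ }
  { x₁, x₃ }  = Ω∖{ x₂ }
  — 6 sets.
Pass 2 adds 1:
  { x₂, x₃ }  = { x₃ } ∪ { x₂ }
  — 7 sets.
Pass 3 (1 new):
  { x₁ }  = Ω∖{ x₂, x₃ }
  — 8 sets.
Pass 4: stable.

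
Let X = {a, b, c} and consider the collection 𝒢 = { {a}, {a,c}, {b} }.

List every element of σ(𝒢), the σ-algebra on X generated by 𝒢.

|σ(𝒢)| = 8.  σ(𝒢) = { {}, {a}, {b}, {c}, {a,b}, {a,c}, {b,c}, X }

Check:
Initial family (5 sets): { {}, {a}, {b}, {a,c}, X }.
Step 1: 2 new —
  {a,b}  = {b} ∪ {a}
  {b,c}  = ᶜ of {a}
  |family| = 7
Step 2: 1 new —
  {c}  = ᶜ of {a,b}
  |family| = 8
Step 3: no new sets; the family is a σ-algebra.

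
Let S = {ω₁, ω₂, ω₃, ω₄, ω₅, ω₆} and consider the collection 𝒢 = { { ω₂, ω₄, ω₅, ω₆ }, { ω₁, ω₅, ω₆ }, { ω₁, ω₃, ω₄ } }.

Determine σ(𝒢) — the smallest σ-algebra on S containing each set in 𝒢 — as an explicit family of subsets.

|σ(𝒢)| = 32.  σ(𝒢) = { {  }, { ω₁ }, { ω₂ }, { ω₃ }, { ω₄ }, { ω₁, ω₂ }, { ω₁, ω₃ }, { ω₁, ω₄ }, { ω₂, ω₃ }, { ω₂, ω₄ }, { ω₃, ω₄ }, { ω₅, ω₆ }, { ω₁, ω₂, ω₃ }, { ω₁, ω₂, ω₄ }, { ω₁, ω₃, ω₄ }, { ω₁, ω₅, ω₆ }, { ω₂, ω₃, ω₄ }, { ω₂, ω₅, ω₆ }, { ω₃, ω₅, ω₆ }, { ω₄, ω₅, ω₆ }, { ω₁, ω₂, ω₃, ω₄ }, { ω₁, ω₂, ω₅, ω₆ }, { ω₁, ω₃, ω₅, ω₆ }, { ω₁, ω₄, ω₅, ω₆ }, { ω₂, ω₃, ω₅, ω₆ }, { ω₂, ω₄, ω₅, ω₆ }, { ω₃, ω₄, ω₅, ω₆ }, { ω₁, ω₂, ω₃, ω₅, ω₆ }, { ω₁, ω₂, ω₄, ω₅, ω₆ }, { ω₁, ω₃, ω₄, ω₅, ω₆ }, { ω₂, ω₃, ω₄, ω₅, ω₆ }, S }

Derivation:
Begin from { {  }, { ω₁, ω₃, ω₄ }, { ω₁, ω₅, ω₆ }, { ω₂, ω₄, ω₅, ω₆ }, S } (that is, 𝒢 plus ∅ and S).
Iteration 1 adds 5:
  { ω₁, ω₃ }  = complement { ω₂, ω₄, ω₅, ω₆ }
  { ω₂, ω₃, ω₄ }  = complement { ω₁, ω₅, ω₆ }
  { ω₂, ω₅, ω₆ }  = complement { ω₁, ω₃, ω₄ }
  { ω₁, ω₂, ω₄, ω₅, ω₆ }  = { ω₂, ω₄, ω₅, ω₆ } ∪ { ω₁, ω₅, ω₆ }
  { ω₁, ω₃, ω₄, ω₅, ω₆ }  = { ω₁, ω₃, ω₄ } ∪ { ω₁, ω₅, ω₆ }
  — 10 sets.
Iteration 2 (7 new):
  { ω₂ }  = complement { ω₁, ω₃, ω₄, ω₅, ω₆ }
  { ω₃ }  = complement { ω₁, ω₂, ω₄, ω₅, ω₆ }
  { ω₁, ω₂, ω₃, ω₄ }  = { ω₂, ω₃, ω₄ } ∪ { ω₁, ω₃, ω₄ }
  { ω₁, ω₂, ω₅, ω₆ }  = { ω₂, ω₅, ω₆ } ∪ { ω₁, ω₅, ω₆ }
  { ω₁, ω₃, ω₅, ω₆ }  = { ω₁, ω₅, ω₆ } ∪ { ω₁, ω₃ }
  { ω₁, ω₂, ω₃, ω₅, ω₆ }  = { ω₂, ω₅, ω₆ } ∪ { ω₁, ω₃ }
  { ω₂, ω₃, ω₄, ω₅, ω₆ }  = { ω₂, ω₃, ω₄ } ∪ { ω₂, ω₅, ω₆ }
  — 17 sets.
Iteration 3 (8 new):
  { ω₁ }  = complement { ω₂, ω₃, ω₄, ω₅, ω₆ }
  { ω₄ }  = complement { ω₁, ω₂, ω₃, ω₅, ω₆ }
  { ω₂, ω₃ }  = { ω₃ } ∪ { ω₂ }
  { ω₂, ω₄ }  = complement { ω₁, ω₃, ω₅, ω₆ }
  { ω₃, ω₄ }  = complement { ω₁, ω₂, ω₅, ω₆ }
  { ω₅, ω₆ }  = complement { ω₁, ω₂, ω₃, ω₄ }
  { ω₁, ω₂, ω₃ }  = { ω₁, ω₃ } ∪ { ω₂ }
  { ω₂, ω₃, ω₅, ω₆ }  = { ω₃ } ∪ { ω₂, ω₅, ω₆ }
  — 25 sets.
Iteration 4: +7 →
  { ω₁, ω₂ }  = { ω₁ } ∪ { ω₂ }
  { ω₁, ω₄ }  = complement { ω₂, ω₃, ω₅, ω₆ }
  { ω₁, ω₂, ω₄ }  = { ω₁ } ∪ { ω₂, ω₄ }
  { ω₃, ω₅, ω₆ }  = { ω₅, ω₆ } ∪ { ω₃ }
  { ω₄, ω₅, ω₆ }  = complement { ω₁, ω₂, ω₃ }
  { ω₁, ω₄, ω₅, ω₆ }  = complement { ω₂, ω₃ }
  { ω₃, ω₄, ω₅, ω₆ }  = { ω₃, ω₄ } ∪ { ω₅, ω₆ }
  — 32 sets.
After Iteration 5 the family is unchanged; done.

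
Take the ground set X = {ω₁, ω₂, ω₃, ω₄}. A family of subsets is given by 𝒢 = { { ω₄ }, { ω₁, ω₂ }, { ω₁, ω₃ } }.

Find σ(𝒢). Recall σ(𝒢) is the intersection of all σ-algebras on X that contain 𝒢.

Start: 𝒢 ∪ {∅, X} = { ∅, { ω₄ }, { ω₁, ω₂ }, { ω₁, ω₃ }, X }.
Pass 1: +5 →
  { ω₂, ω₄ }  = { ω₁, ω₃ }ᶜ
  { ω₃, ω₄ }  = { ω₁, ω₂ }ᶜ
  { ω₁, ω₂, ω₃ }  = { ω₄ }ᶜ
  { ω₁, ω₂, ω₄ }  = { ω₁, ω₂ } ∪ { ω₄ }
  { ω₁, ω₃, ω₄ }  = { ω₁, ω₃ } ∪ { ω₄ }
  — 10 sets.
Pass 2. New:
  { ω₂ }  = { ω₁, ω₃, ω₄ }ᶜ
  { ω₃ }  = { ω₁, ω₂, ω₄ }ᶜ
  { ω₂, ω₃, ω₄ }  = { ω₃, ω₄ } ∪ { ω₂, ω₄ }
  — 13 sets.
Pass 3: +2 →
  { ω₁ }  = { ω₂, ω₃, ω₄ }ᶜ
  { ω₂, ω₃ }  = { ω₃ } ∪ { ω₂ }
  — 15 sets.
Pass 4 (1 new):
  { ω₁, ω₄ }  = { ω₂, ω₃ }ᶜ
  — 16 sets.
Pass 5: stable.

|σ(𝒢)| = 16.  σ(𝒢) = { ∅, { ω₁ }, { ω₂ }, { ω₃ }, { ω₄ }, { ω₁, ω₂ }, { ω₁, ω₃ }, { ω₁, ω₄ }, { ω₂, ω₃ }, { ω₂, ω₄ }, { ω₃, ω₄ }, { ω₁, ω₂, ω₃ }, { ω₁, ω₂, ω₄ }, { ω₁, ω₃, ω₄ }, { ω₂, ω₃, ω₄ }, X }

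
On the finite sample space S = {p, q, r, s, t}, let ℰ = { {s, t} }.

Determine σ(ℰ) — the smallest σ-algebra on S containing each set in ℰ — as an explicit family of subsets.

σ(ℰ) = { {}, {s, t}, {p, q, r}, S }

Working:
Take S₀ = ℰ ∪ {∅, S} = { {}, {s, t}, S }.
Pass 1 adds 1:
  {p, q, r}  = ᶜ of {s, t}
  (now 4)
Pass 2: closed — nothing new.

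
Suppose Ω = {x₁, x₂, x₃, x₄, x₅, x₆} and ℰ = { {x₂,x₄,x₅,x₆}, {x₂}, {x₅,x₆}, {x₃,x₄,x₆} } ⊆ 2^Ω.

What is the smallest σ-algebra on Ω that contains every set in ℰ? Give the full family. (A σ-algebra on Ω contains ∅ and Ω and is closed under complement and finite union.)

|σ(ℰ)| = 64.  σ(ℰ) = { {}, {x₁}, {x₂}, {x₃}, {x₄}, {x₅}, {x₆}, {x₁,x₂}, {x₁,x₃}, {x₁,x₄}, {x₁,x₅}, {x₁,x₆}, {x₂,x₃}, {x₂,x₄}, {x₂,x₅}, {x₂,x₆}, {x₃,x₄}, {x₃,x₅}, {x₃,x₆}, {x₄,x₅}, {x₄,x₆}, {x₅,x₆}, {x₁,x₂,x₃}, {x₁,x₂,x₄}, {x₁,x₂,x₅}, {x₁,x₂,x₆}, {x₁,x₃,x₄}, {x₁,x₃,x₅}, {x₁,x₃,x₆}, {x₁,x₄,x₅}, {x₁,x₄,x₆}, {x₁,x₅,x₆}, {x₂,x₃,x₄}, {x₂,x₃,x₅}, {x₂,x₃,x₆}, {x₂,x₄,x₅}, {x₂,x₄,x₆}, {x₂,x₅,x₆}, {x₃,x₄,x₅}, {x₃,x₄,x₆}, {x₃,x₅,x₆}, {x₄,x₅,x₆}, {x₁,x₂,x₃,x₄}, {x₁,x₂,x₃,x₅}, {x₁,x₂,x₃,x₆}, {x₁,x₂,x₄,x₅}, {x₁,x₂,x₄,x₆}, {x₁,x₂,x₅,x₆}, {x₁,x₃,x₄,x₅}, {x₁,x₃,x₄,x₆}, {x₁,x₃,x₅,x₆}, {x₁,x₄,x₅,x₆}, {x₂,x₃,x₄,x₅}, {x₂,x₃,x₄,x₆}, {x₂,x₃,x₅,x₆}, {x₂,x₄,x₅,x₆}, {x₃,x₄,x₅,x₆}, {x₁,x₂,x₃,x₄,x₅}, {x₁,x₂,x₃,x₄,x₆}, {x₁,x₂,x₃,x₅,x₆}, {x₁,x₂,x₄,x₅,x₆}, {x₁,x₃,x₄,x₅,x₆}, {x₂,x₃,x₄,x₅,x₆}, Ω }

Derivation:
Seed the family with ℰ together with ∅ and Ω: { {}, {x₂}, {x₅,x₆}, {x₃,x₄,x₆}, {x₂,x₄,x₅,x₆}, Ω }.
Pass 1: +8 →
  {x₁,x₃}  = Ω∖{x₂,x₄,x₅,x₆}
  {x₁,x₂,x₅}  = Ω∖{x₃,x₄,x₆}
  {x₂,x₅,x₆}  = {x₅,x₆} ∪ {x₂}
  {x₁,x₂,x₃,x₄}  = Ω∖{x₅,x₆}
  {x₂,x₃,x₄,x₆}  = {x₂} ∪ {x₃,x₄,x₆}
  {x₃,x₄,x₅,x₆}  = {x₅,x₆} ∪ {x₃,x₄,x₆}
  {x₁,x₃,x₄,x₅,x₆}  = Ω∖{x₂}
  {x₂,x₃,x₄,x₅,x₆}  = {x₂,x₄,x₅,x₆} ∪ {x₃,x₄,x₆}
  |family| = 14
Pass 2 (13 new):
  {x₁}  = Ω∖{x₂,x₃,x₄,x₅,x₆}
  {x₁,x₂}  = Ω∖{x₃,x₄,x₅,x₆}
  {x₁,x₅}  = Ω∖{x₂,x₃,x₄,x₆}
  {x₁,x₂,x₃}  = {x₂} ∪ {x₁,x₃}
  {x₁,x₃,x₄}  = Ω∖{x₂,x₅,x₆}
  {x₁,x₂,x₃,x₅}  = {x₁,x₂,x₅} ∪ {x₁,x₃}
  {x₁,x₂,x₅,x₆}  = {x₅,x₆} ∪ {x₁,x₂,x₅}
  {x₁,x₃,x₄,x₆}  = {x₁,x₃} ∪ {x₃,x₄,x₆}
  {x₁,x₃,x₅,x₆}  = {x₅,x₆} ∪ {x₁,x₃}
  {x₁,x₂,x₃,x₄,x₅}  = {x₁,x₂,x₅} ∪ {x₁,x₂,x₃,x₄}
  {x₁,x₂,x₃,x₄,x₆}  = {x₂,x₃,x₄,x₆} ∪ {x₁,x₃}
  {x₁,x₂,x₃,x₅,x₆}  = {x₂,x₅,x₆} ∪ {x₁,x₃}
  {x₁,x₂,x₄,x₅,x₆}  = {x₁,x₂,x₅} ∪ {x₂,x₄,x₅,x₆}
  |family| = 27
Pass 3 adds 12:
  {x₃}  = Ω∖{x₁,x₂,x₄,x₅,x₆}
  {x₄}  = Ω∖{x₁,x₂,x₃,x₅,x₆}
  {x₅}  = Ω∖{x₁,x₂,x₃,x₄,x₆}
  {x₆}  = Ω∖{x₁,x₂,x₃,x₄,x₅}
  {x₂,x₄}  = Ω∖{x₁,x₃,x₅,x₆}
  {x₂,x₅}  = Ω∖{x₁,x₃,x₄,x₆}
  {x₃,x₄}  = Ω∖{x₁,x₂,x₅,x₆}
  {x₄,x₆}  = Ω∖{x₁,x₂,x₃,x₅}
  {x₁,x₃,x₅}  = {x₁,x₃} ∪ {x₁,x₅}
  {x₁,x₅,x₆}  = {x₅,x₆} ∪ {x₁,x₅}
  {x₄,x₅,x₆}  = Ω∖{x₁,x₂,x₃}
  {x₁,x₃,x₄,x₅}  = {x₁,x₃,x₄} ∪ {x₁,x₅}
  |family| = 39
Pass 4 adds 24:
  {x₁,x₄}  = {x₄} ∪ {x₁}
  {x₁,x₆}  = {x₁} ∪ {x₆}
  {x₂,x₃}  = {x₂} ∪ {x₃}
  {x₂,x₆}  = Ω∖{x₁,x₃,x₄,x₅}
  {x₃,x₅}  = {x₃} ∪ {x₅}
  {x₃,x₆}  = {x₃} ∪ {x₆}
  {x₄,x₅}  = {x₄} ∪ {x₅}
  {x₁,x₂,x₄}  = {x₁,x₂} ∪ {x₄}
  {x₁,x₂,x₆}  = {x₁,x₂} ∪ {x₆}
  {x₁,x₃,x₆}  = {x₁,x₃} ∪ {x₆}
  {x₁,x₄,x₅}  = {x₄} ∪ {x₁,x₅}
  {x₁,x₄,x₆}  = {x₁} ∪ {x₄,x₆}
  {x₂,x₃,x₄}  = Ω∖{x₁,x₅,x₆}
  {x₂,x₃,x₅}  = {x₃} ∪ {x₂,x₅}
  {x₂,x₄,x₅}  = {x₄} ∪ {x₂,x₅}
  {x₂,x₄,x₆}  = Ω∖{x₁,x₃,x₅}
  {x₃,x₄,x₅}  = {x₃,x₄} ∪ {x₅}
  {x₃,x₅,x₆}  = {x₃} ∪ {x₅,x₆}
  {x₁,x₂,x₃,x₆}  = {x₁,x₂,x₃} ∪ {x₆}
  {x₁,x₂,x₄,x₅}  = {x₁,x₂,x₅} ∪ {x₄}
  {x₁,x₂,x₄,x₆}  = {x₁,x₂} ∪ {x₄,x₆}
  {x₁,x₄,x₅,x₆}  = {x₁,x₅,x₆} ∪ {x₄,x₅,x₆}
  {x₂,x₃,x₄,x₅}  = {x₃,x₄} ∪ {x₂,x₅}
  {x₂,x₃,x₅,x₆}  = {x₃} ∪ {x₂,x₅,x₆}
  |family| = 63
Pass 5 (1 new):
  {x₂,x₃,x₆}  = Ω∖{x₁,x₄,x₅}
  |family| = 64
Pass 6: closed — nothing new.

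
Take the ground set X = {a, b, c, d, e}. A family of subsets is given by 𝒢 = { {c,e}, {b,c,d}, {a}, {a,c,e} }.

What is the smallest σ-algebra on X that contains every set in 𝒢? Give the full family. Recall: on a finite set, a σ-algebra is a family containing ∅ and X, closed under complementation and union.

Answer: σ(𝒢) = { ∅, {a}, {c}, {e}, {a,c}, {a,e}, {b,d}, {c,e}, {a,b,d}, {a,c,e}, {b,c,d}, {b,d,e}, {a,b,c,d}, {a,b,d,e}, {b,c,d,e}, X }

Trace:
Start: 𝒢 ∪ {∅, X} = { ∅, {a}, {c,e}, {a,c,e}, {b,c,d}, X }.
Round 1: +5 →
  {a,e}  = ᶜ of {b,c,d}
  {b,d}  = ᶜ of {a,c,e}
  {a,b,d}  = ᶜ of {c,e}
  {a,b,c,d}  = {b,c,d} ∪ {a}
  {b,c,d,e}  = ᶜ of {a}
  — 11 sets.
Round 2. New:
  {e}  = ᶜ of {a,b,c,d}
  {a,b,d,e}  = {a,b,d} ∪ {a,e}
  — 13 sets.
Round 3 (2 new):
  {c}  = ᶜ of {a,b,d,e}
  {b,d,e}  = {b,d} ∪ {e}
  — 15 sets.
Round 4: +1 →
  {a,c}  = ᶜ of {b,d,e}
  — 16 sets.
Round 5: closed — nothing new.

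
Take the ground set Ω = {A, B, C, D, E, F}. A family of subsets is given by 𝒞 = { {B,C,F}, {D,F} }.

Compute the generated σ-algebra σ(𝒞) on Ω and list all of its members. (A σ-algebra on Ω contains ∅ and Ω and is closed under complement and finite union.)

|σ(𝒞)| = 16.  σ(𝒞) = { {}, {D}, {F}, {A,E}, {B,C}, {D,F}, {A,D,E}, {A,E,F}, {B,C,D}, {B,C,F}, {A,B,C,E}, {A,D,E,F}, {B,C,D,F}, {A,B,C,D,E}, {A,B,C,E,F}, Ω }

Working:
Initial family (4 sets): { {}, {D,F}, {B,C,F}, Ω }.
Round 1 adds 3:
  {A,D,E}  = complement {B,C,F}
  {A,B,C,E}  = complement {D,F}
  {B,C,D,F}  = {D,F} ∪ {B,C,F}
  — 7 sets.
Round 2 (4 new):
  {A,E}  = complement {B,C,D,F}
  {A,D,E,F}  = {A,D,E} ∪ {D,F}
  {A,B,C,D,E}  = {A,D,E} ∪ {A,B,C,E}
  {A,B,C,E,F}  = {B,C,F} ∪ {A,B,C,E}
  — 11 sets.
Round 3. New:
  {D}  = complement {A,B,C,E,F}
  {F}  = complement {A,B,C,D,E}
  {B,C}  = complement {A,D,E,F}
  — 14 sets.
Round 4: +2 →
  {A,E,F}  = {A,E} ∪ {F}
  {B,C,D}  = {B,C} ∪ {D}
  — 16 sets.
Round 5: no new sets; the family is a σ-algebra.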